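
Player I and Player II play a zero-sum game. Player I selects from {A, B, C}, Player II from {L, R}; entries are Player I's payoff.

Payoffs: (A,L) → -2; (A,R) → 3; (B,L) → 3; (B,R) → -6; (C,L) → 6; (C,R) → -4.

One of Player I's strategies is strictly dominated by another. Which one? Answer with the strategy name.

C gives a strictly higher payoff than B against every column: 6 > 3, -4 > -6.
So B is strictly dominated and Player I never plays it.

B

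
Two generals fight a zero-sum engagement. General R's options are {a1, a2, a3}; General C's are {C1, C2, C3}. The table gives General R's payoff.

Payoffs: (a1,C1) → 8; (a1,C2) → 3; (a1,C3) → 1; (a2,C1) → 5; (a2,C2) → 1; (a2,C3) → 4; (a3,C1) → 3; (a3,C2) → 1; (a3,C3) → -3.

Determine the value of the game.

Row minima: a1 → 1, a2 → 1, a3 → -3; maximin = 1.
Column maxima: C1 → 8, C2 → 3, C3 → 4; minimax = 3.
1 ≠ 3, so there is no saddle point; optimal play is mixed.
a3 is strictly dominated by a1, so General R never plays it.
C1 is strictly dominated by C2 (it gives General R strictly more in every row), so General C never plays it.
On the remaining 2×2 (a1, a2 vs C2, C3):
Let General R play a1 with probability p. Expected payoff against C2: 3p + 1(1−p) = 2p + 1; against C3: 1p + 4(1−p) = −3p + 4.
Setting these equal: 2p + 1 = −3p + 4 ⇒ 5p = 3 ⇒ p = 3/5, and the value is (2)·(3/5) + 1 = 11/5.
For General C: with q = P(C2), equating a1's and a2's payoffs gives 2q + 1 = −3q + 4 ⇒ q = 3/5.

11/5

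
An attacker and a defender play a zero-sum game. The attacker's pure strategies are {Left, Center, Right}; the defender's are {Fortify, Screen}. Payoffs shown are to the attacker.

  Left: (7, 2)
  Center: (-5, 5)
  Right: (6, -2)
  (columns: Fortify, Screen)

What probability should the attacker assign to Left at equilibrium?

2/3

Row minima: Left → 2, Center → -5, Right → -2; maximin = 2.
Column maxima: Fortify → 7, Screen → 5; minimax = 5.
2 ≠ 5, so there is no saddle point; optimal play is mixed.
Right is strictly dominated by Left, so the attacker never plays it.
On the remaining 2×2 (Left, Center vs Fortify, Screen):
Let the attacker play Left with probability p. Expected payoff against Fortify: 7p + (-5)(1−p) = 12p − 5; against Screen: 2p + 5(1−p) = −3p + 5.
Setting these equal: 12p − 5 = −3p + 5 ⇒ 15p = 10 ⇒ p = 2/3, and the value is (12)·(2/3) − 5 = 3.
For the defender: with q = P(Fortify), equating Left's and Center's payoffs gives 5q + 2 = −10q + 5 ⇒ q = 1/5.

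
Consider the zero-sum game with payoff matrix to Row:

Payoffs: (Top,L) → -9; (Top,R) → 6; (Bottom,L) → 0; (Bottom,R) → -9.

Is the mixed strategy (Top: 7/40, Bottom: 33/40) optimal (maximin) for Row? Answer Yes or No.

Against L this mix gives (7/40)·(-9) + (33/40)·0 = -63/40.
Against R this mix gives (7/40)·6 + (33/40)·(-9) = -51/8.
Column will play R, holding Row to -51/8. Shifting weight toward the row that does better against R would raise this floor (the equalizing mix achieves -27/8 against both R and L), so the proposed strategy is not optimal.

No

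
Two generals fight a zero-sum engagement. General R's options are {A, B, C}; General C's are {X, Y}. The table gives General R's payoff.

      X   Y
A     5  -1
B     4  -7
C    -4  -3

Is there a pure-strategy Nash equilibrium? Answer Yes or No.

Row minima: A → -1, B → -7, C → -4; maximin = -1.
Column maxima: X → 5, Y → -1; minimax = -1.
maximin = minimax = -1, so a saddle point exists.

Yes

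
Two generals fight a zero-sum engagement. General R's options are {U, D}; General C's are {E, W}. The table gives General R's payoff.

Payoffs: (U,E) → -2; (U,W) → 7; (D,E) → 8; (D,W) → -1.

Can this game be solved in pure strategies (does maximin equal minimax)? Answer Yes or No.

Row minima: U → -2, D → -1; maximin = -1.
Column maxima: E → 8, W → 7; minimax = 7.
-1 ≠ 7, so no pure-strategy equilibrium exists.

No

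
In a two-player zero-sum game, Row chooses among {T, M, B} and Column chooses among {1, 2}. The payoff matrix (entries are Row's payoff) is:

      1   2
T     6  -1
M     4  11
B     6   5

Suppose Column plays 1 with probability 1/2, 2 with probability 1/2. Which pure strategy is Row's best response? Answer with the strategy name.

Expected payoff of T: (1/2)·6 + (1/2)·(-1) = 5/2.
Expected payoff of M: (1/2)·4 + (1/2)·11 = 15/2.
Expected payoff of B: (1/2)·6 + (1/2)·5 = 11/2.
The largest is 15/2, so Row's best response is M.

M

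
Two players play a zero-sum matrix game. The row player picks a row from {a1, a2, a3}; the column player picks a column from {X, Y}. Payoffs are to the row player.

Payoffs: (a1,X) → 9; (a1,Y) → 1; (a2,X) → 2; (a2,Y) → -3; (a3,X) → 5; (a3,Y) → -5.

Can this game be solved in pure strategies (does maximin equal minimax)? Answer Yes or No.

Row minima: a1 → 1, a2 → -3, a3 → -5; maximin = 1.
Column maxima: X → 9, Y → 1; minimax = 1.
maximin = minimax = 1, so a saddle point exists.

Yes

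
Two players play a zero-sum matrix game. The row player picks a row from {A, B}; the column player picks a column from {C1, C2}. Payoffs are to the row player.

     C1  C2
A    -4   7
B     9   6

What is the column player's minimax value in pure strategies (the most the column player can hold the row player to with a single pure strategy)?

7

Column maxima: C1 → 9, C2 → 7.
The smallest of these is 7.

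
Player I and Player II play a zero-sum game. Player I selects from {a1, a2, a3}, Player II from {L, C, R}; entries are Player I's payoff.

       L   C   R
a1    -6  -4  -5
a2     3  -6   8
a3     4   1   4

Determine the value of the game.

1

Row minima: a1 → -6, a2 → -6, a3 → 1; maximin = 1.
Column maxima: L → 4, C → 1, R → 8; minimax = 1.
Since maximin = minimax = 1, there is a saddle point and the value is 1.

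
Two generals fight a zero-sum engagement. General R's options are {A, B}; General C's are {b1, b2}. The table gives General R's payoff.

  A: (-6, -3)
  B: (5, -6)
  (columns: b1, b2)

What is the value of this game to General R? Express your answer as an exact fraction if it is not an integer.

-51/14

Row minima: A → -6, B → -6; maximin = -6.
Column maxima: b1 → 5, b2 → -3; minimax = -3.
-6 ≠ -3, so there is no saddle point; optimal play is mixed.
Let General R play A with probability p. Expected payoff against b1: (-6)p + 5(1−p) = −11p + 5; against b2: (-3)p + (-6)(1−p) = 3p − 6.
Setting these equal: −11p + 5 = 3p − 6 ⇒ −14p = -11 ⇒ p = 11/14, and the value is (-11)·(11/14) + 5 = -51/14.
For General C: with q = P(b1), equating A's and B's payoffs gives −3q − 3 = 11q − 6 ⇒ q = 3/14.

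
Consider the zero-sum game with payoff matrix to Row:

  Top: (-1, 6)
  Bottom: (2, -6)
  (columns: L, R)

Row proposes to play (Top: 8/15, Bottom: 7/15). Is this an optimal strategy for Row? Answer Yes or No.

Against L this mix gives (8/15)·(-1) + (7/15)·2 = 2/5.
Against R this mix gives (8/15)·6 + (7/15)·(-6) = 2/5.
All of Column's active replies (L, R) yield 2/5, and no column does worse for Row. The mix makes Column indifferent and guarantees 2/5, so it is optimal.

Yes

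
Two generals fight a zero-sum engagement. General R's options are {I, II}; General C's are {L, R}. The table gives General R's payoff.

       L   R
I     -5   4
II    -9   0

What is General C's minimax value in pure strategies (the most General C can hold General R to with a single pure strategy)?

Column maxima: L → -5, R → 4.
The smallest of these is -5.

-5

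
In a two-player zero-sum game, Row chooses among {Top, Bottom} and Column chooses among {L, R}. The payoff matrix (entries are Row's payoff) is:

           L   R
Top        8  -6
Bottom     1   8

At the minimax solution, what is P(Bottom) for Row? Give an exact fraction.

2/3

Row minima: Top → -6, Bottom → 1; maximin = 1.
Column maxima: L → 8, R → 8; minimax = 8.
1 ≠ 8, so there is no saddle point; optimal play is mixed.
Let Row play Top with probability p. Expected payoff against L: 8p + 1(1−p) = 7p + 1; against R: (-6)p + 8(1−p) = −14p + 8.
Setting these equal: 7p + 1 = −14p + 8 ⇒ 21p = 7 ⇒ p = 1/3, and the value is (7)·(1/3) + 1 = 10/3.
For Column: with q = P(L), equating Top's and Bottom's payoffs gives 14q − 6 = −7q + 8 ⇒ q = 2/3.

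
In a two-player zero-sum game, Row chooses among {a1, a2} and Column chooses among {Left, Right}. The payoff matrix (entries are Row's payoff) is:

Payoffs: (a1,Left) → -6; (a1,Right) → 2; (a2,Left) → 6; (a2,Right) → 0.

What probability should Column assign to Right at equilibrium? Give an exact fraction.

Row minima: a1 → -6, a2 → 0; maximin = 0.
Column maxima: Left → 6, Right → 2; minimax = 2.
0 ≠ 2, so there is no saddle point; optimal play is mixed.
Let Row play a1 with probability p. Expected payoff against Left: (-6)p + 6(1−p) = −12p + 6; against Right: 2p + 0(1−p) = 2p.
Setting these equal: −12p + 6 = 2p ⇒ −14p = -6 ⇒ p = 3/7, and the value is (-12)·(3/7) + 6 = 6/7.
For Column: with q = P(Left), equating a1's and a2's payoffs gives −8q + 2 = 6q ⇒ q = 1/7.

6/7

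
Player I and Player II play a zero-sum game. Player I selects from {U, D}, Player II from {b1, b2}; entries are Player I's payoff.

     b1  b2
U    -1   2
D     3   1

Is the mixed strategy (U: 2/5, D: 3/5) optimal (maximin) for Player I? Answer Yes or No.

Against b1 this mix gives (2/5)·(-1) + (3/5)·3 = 7/5.
Against b2 this mix gives (2/5)·2 + (3/5)·1 = 7/5.
All of Player II's active replies (b1, b2) yield 7/5, and no column does worse for Player I. The mix makes Player II indifferent and guarantees 7/5, so it is optimal.

Yes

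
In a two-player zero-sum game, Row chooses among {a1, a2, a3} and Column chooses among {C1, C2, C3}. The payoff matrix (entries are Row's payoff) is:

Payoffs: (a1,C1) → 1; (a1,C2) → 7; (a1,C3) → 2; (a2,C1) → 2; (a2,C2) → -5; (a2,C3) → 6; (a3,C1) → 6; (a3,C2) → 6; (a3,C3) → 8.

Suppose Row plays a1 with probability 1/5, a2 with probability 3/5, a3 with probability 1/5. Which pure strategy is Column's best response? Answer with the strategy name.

C2

If Column plays C1, Row's expected payoff is (1/5)·1 + (3/5)·2 + (1/5)·6 = 13/5.
If Column plays C2, Row's expected payoff is (1/5)·7 + (3/5)·(-5) + (1/5)·6 = -2/5.
If Column plays C3, Row's expected payoff is (1/5)·2 + (3/5)·6 + (1/5)·8 = 28/5.
Column minimizes Row's payoff; the smallest is -2/5, so the best response is C2.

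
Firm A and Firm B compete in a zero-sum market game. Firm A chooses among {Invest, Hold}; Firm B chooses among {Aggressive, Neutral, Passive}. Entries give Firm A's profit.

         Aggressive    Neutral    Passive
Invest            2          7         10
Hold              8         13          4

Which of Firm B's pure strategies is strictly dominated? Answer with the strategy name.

Neutral

Aggressive holds Firm A's payoff strictly below Neutral in every row: 2 < 7, 8 < 13.
So Neutral is strictly dominated for Firm B.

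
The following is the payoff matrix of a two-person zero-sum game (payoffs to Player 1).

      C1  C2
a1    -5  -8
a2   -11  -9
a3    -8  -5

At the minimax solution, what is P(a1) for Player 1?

Row minima: a1 → -8, a2 → -11, a3 → -8; maximin = -8.
Column maxima: C1 → -5, C2 → -5; minimax = -5.
-8 ≠ -5, so there is no saddle point; optimal play is mixed.
a2 is strictly dominated by a1, so Player 1 never plays it.
On the remaining 2×2 (a1, a3 vs C1, C2):
Let Player 1 play a1 with probability p. Expected payoff against C1: (-5)p + (-8)(1−p) = 3p − 8; against C2: (-8)p + (-5)(1−p) = −3p − 5.
Setting these equal: 3p − 8 = −3p − 5 ⇒ 6p = 3 ⇒ p = 1/2, and the value is (3)·(1/2) − 8 = -13/2.
For Player 2: with q = P(C1), equating a1's and a3's payoffs gives 3q − 8 = −3q − 5 ⇒ q = 1/2.

1/2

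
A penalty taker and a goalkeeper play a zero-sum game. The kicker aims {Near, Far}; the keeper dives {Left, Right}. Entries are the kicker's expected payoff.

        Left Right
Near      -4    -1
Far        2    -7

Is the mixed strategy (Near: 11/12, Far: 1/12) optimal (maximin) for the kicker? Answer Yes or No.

Against Left this mix gives (11/12)·(-4) + (1/12)·2 = -7/2.
Against Right this mix gives (11/12)·(-1) + (1/12)·(-7) = -3/2.
The keeper will play Left, holding the kicker to -7/2. Shifting weight toward the row that does better against Left would raise this floor (the equalizing mix achieves -5/2 against both Left and Right), so the proposed strategy is not optimal.

No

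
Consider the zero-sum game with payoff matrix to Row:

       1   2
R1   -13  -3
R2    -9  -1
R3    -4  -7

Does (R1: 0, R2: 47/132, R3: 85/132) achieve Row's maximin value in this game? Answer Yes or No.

No

Against 1 this mix gives (47/132)·(-9) + (85/132)·(-4) = -763/132.
Against 2 this mix gives (47/132)·(-1) + (85/132)·(-7) = -107/22.
Column will play 1, holding Row to -763/132. Shifting weight toward the row that does better against 1 would raise this floor (the equalizing mix achieves -59/11 against both 1 and 2), so the proposed strategy is not optimal.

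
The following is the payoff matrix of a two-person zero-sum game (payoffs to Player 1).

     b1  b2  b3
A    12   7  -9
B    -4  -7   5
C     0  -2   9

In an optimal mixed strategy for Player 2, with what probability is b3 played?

Row minima: A → -9, B → -7, C → -2; maximin = -2.
Column maxima: b1 → 12, b2 → 7, b3 → 9; minimax = 7.
-2 ≠ 7, so there is no saddle point; optimal play is mixed.
B is strictly dominated by C, so Player 1 never plays it.
b1 is strictly dominated by b2 (it gives Player 1 strictly more in every row), so Player 2 never plays it.
On the remaining 2×2 (A, C vs b2, b3):
Let Player 1 play A with probability p. Expected payoff against b2: 7p + (-2)(1−p) = 9p − 2; against b3: (-9)p + 9(1−p) = −18p + 9.
Setting these equal: 9p − 2 = −18p + 9 ⇒ 27p = 11 ⇒ p = 11/27, and the value is (9)·(11/27) − 2 = 5/3.
For Player 2: with q = P(b2), equating A's and C's payoffs gives 16q − 9 = −11q + 9 ⇒ q = 2/3.

1/3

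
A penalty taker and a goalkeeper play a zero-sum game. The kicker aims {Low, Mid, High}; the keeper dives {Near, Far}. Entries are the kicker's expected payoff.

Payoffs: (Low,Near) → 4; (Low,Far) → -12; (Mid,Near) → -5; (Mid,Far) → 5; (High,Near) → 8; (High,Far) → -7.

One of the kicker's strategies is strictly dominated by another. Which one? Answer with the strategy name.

High gives a strictly higher payoff than Low against every column: 8 > 4, -7 > -12.
So Low is strictly dominated and the kicker never plays it.

Low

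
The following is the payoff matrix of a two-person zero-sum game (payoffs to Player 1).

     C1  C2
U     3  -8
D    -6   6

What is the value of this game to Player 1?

Row minima: U → -8, D → -6; maximin = -6.
Column maxima: C1 → 3, C2 → 6; minimax = 3.
-6 ≠ 3, so there is no saddle point; optimal play is mixed.
Let Player 1 play U with probability p. Expected payoff against C1: 3p + (-6)(1−p) = 9p − 6; against C2: (-8)p + 6(1−p) = −14p + 6.
Setting these equal: 9p − 6 = −14p + 6 ⇒ 23p = 12 ⇒ p = 12/23, and the value is (9)·(12/23) − 6 = -30/23.
For Player 2: with q = P(C1), equating U's and D's payoffs gives 11q − 8 = −12q + 6 ⇒ q = 14/23.

-30/23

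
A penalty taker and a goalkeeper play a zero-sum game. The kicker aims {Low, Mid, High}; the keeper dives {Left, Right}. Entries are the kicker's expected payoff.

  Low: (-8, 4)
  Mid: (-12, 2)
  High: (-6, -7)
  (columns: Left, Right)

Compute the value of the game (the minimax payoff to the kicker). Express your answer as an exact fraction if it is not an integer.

Row minima: Low → -8, Mid → -12, High → -7; maximin = -7.
Column maxima: Left → -6, Right → 4; minimax = -6.
-7 ≠ -6, so there is no saddle point; optimal play is mixed.
Mid is strictly dominated by Low, so the kicker never plays it.
On the remaining 2×2 (Low, High vs Left, Right):
Let the kicker play Low with probability p. Expected payoff against Left: (-8)p + (-6)(1−p) = −2p − 6; against Right: 4p + (-7)(1−p) = 11p − 7.
Setting these equal: −2p − 6 = 11p − 7 ⇒ −13p = -1 ⇒ p = 1/13, and the value is (-2)·(1/13) − 6 = -80/13.
For the keeper: with q = P(Left), equating Low's and High's payoffs gives −12q + 4 = q − 7 ⇒ q = 11/13.

-80/13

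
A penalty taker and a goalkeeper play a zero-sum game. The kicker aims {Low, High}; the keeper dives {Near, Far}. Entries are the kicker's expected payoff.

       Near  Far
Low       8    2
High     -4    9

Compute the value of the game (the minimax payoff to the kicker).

80/19

Row minima: Low → 2, High → -4; maximin = 2.
Column maxima: Near → 8, Far → 9; minimax = 8.
2 ≠ 8, so there is no saddle point; optimal play is mixed.
Let the kicker play Low with probability p. Expected payoff against Near: 8p + (-4)(1−p) = 12p − 4; against Far: 2p + 9(1−p) = −7p + 9.
Setting these equal: 12p − 4 = −7p + 9 ⇒ 19p = 13 ⇒ p = 13/19, and the value is (12)·(13/19) − 4 = 80/19.
For the keeper: with q = P(Near), equating Low's and High's payoffs gives 6q + 2 = −13q + 9 ⇒ q = 7/19.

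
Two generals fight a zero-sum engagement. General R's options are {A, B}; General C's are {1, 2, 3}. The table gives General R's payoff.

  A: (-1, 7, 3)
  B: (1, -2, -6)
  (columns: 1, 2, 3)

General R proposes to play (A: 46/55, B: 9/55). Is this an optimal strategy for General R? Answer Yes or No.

Against 1 this mix gives (46/55)·(-1) + (9/55)·1 = -37/55.
Against 2 this mix gives (46/55)·7 + (9/55)·(-2) = 304/55.
Against 3 this mix gives (46/55)·3 + (9/55)·(-6) = 84/55.
General C will play 1, holding General R to -37/55. Shifting weight toward the row that does better against 1 would raise this floor (the equalizing mix achieves -3/11 against both 1 and 3), so the proposed strategy is not optimal.

No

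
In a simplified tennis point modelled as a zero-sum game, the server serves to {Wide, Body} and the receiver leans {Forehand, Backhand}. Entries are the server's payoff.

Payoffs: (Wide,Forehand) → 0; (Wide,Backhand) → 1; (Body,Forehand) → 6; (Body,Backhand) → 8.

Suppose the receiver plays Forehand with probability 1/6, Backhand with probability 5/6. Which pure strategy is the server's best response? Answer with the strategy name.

Expected payoff of Wide: (1/6)·0 + (5/6)·1 = 5/6.
Expected payoff of Body: (1/6)·6 + (5/6)·8 = 23/3.
The largest is 23/3, so the server's best response is Body.

Body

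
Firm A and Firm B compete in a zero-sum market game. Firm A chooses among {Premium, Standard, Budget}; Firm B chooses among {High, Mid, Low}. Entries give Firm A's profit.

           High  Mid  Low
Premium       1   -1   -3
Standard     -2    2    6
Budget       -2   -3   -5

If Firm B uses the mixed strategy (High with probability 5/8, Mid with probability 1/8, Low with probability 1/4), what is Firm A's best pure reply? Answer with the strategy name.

Standard

Expected payoff of Premium: (5/8)·1 + (1/8)·(-1) + (1/4)·(-3) = -1/4.
Expected payoff of Standard: (5/8)·(-2) + (1/8)·2 + (1/4)·6 = 1/2.
Expected payoff of Budget: (5/8)·(-2) + (1/8)·(-3) + (1/4)·(-5) = -23/8.
The largest is 1/2, so Firm A's best response is Standard.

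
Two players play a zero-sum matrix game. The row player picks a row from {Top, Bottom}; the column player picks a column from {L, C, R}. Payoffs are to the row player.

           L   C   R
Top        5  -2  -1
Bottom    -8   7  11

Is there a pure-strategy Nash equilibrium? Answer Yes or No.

Row minima: Top → -2, Bottom → -8; maximin = -2.
Column maxima: L → 5, C → 7, R → 11; minimax = 5.
-2 ≠ 5, so no pure-strategy equilibrium exists.

No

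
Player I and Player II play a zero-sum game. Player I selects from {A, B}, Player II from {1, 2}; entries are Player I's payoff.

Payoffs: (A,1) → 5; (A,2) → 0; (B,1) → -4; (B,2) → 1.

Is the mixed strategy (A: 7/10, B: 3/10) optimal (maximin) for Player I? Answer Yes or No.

Against 1 this mix gives (7/10)·5 + (3/10)·(-4) = 23/10.
Against 2 this mix gives (7/10)·0 + (3/10)·1 = 3/10.
Player II will play 2, holding Player I to 3/10. Shifting weight toward the row that does better against 2 would raise this floor (the equalizing mix achieves 1/2 against both 2 and 1), so the proposed strategy is not optimal.

No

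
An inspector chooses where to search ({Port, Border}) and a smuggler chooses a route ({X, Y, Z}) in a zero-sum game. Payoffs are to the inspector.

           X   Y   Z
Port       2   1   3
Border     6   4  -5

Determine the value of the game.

17/11

Row minima: Port → 1, Border → -5; maximin = 1.
Column maxima: X → 6, Y → 4, Z → 3; minimax = 3.
1 ≠ 3, so there is no saddle point; optimal play is mixed.
X is strictly dominated by Y (it gives the inspector strictly more in every row), so the smuggler never plays it.
On the remaining 2×2 (Port, Border vs Y, Z):
Let the inspector play Port with probability p. Expected payoff against Y: 1p + 4(1−p) = −3p + 4; against Z: 3p + (-5)(1−p) = 8p − 5.
Setting these equal: −3p + 4 = 8p − 5 ⇒ −11p = -9 ⇒ p = 9/11, and the value is (-3)·(9/11) + 4 = 17/11.
For the smuggler: with q = P(Y), equating Port's and Border's payoffs gives −2q + 3 = 9q − 5 ⇒ q = 8/11.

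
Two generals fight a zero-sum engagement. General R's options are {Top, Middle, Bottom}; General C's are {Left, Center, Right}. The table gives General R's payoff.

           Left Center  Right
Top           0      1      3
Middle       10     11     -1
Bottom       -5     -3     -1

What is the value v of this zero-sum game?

Row minima: Top → 0, Middle → -1, Bottom → -5; maximin = 0.
Column maxima: Left → 10, Center → 11, Right → 3; minimax = 3.
0 ≠ 3, so there is no saddle point; optimal play is mixed.
Bottom is strictly dominated by Top, so General R never plays it.
Center is strictly dominated by Left (it gives General R strictly more in every row), so General C never plays it.
On the remaining 2×2 (Top, Middle vs Left, Right):
Let General R play Top with probability p. Expected payoff against Left: 0p + 10(1−p) = −10p + 10; against Right: 3p + (-1)(1−p) = 4p − 1.
Setting these equal: −10p + 10 = 4p − 1 ⇒ −14p = -11 ⇒ p = 11/14, and the value is (-10)·(11/14) + 10 = 15/7.
For General C: with q = P(Left), equating Top's and Middle's payoffs gives −3q + 3 = 11q − 1 ⇒ q = 2/7.

15/7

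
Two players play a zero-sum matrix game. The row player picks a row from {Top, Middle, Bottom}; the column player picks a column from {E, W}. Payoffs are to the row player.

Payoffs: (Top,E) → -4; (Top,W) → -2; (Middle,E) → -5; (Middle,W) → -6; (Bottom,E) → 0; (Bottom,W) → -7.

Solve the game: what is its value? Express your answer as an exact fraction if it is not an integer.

-28/9

Row minima: Top → -4, Middle → -6, Bottom → -7; maximin = -4.
Column maxima: E → 0, W → -2; minimax = -2.
-4 ≠ -2, so there is no saddle point; optimal play is mixed.
Middle is strictly dominated by Top, so the row player never plays it.
On the remaining 2×2 (Top, Bottom vs E, W):
Let the row player play Top with probability p. Expected payoff against E: (-4)p + 0(1−p) = −4p; against W: (-2)p + (-7)(1−p) = 5p − 7.
Setting these equal: −4p = 5p − 7 ⇒ −9p = -7 ⇒ p = 7/9, and the value is (-4)·(7/9) = -28/9.
For the column player: with q = P(E), equating Top's and Bottom's payoffs gives −2q − 2 = 7q − 7 ⇒ q = 5/9.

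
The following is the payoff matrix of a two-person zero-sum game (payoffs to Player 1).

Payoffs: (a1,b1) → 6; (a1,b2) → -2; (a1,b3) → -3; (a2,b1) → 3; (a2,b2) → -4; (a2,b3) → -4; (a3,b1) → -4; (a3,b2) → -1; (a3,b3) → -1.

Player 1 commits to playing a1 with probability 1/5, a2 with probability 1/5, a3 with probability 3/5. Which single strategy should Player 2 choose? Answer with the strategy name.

If Player 2 plays b1, Player 1's expected payoff is (1/5)·6 + (1/5)·3 + (3/5)·(-4) = -3/5.
If Player 2 plays b2, Player 1's expected payoff is (1/5)·(-2) + (1/5)·(-4) + (3/5)·(-1) = -9/5.
If Player 2 plays b3, Player 1's expected payoff is (1/5)·(-3) + (1/5)·(-4) + (3/5)·(-1) = -2.
Player 2 minimizes Player 1's payoff; the smallest is -2, so the best response is b3.

b3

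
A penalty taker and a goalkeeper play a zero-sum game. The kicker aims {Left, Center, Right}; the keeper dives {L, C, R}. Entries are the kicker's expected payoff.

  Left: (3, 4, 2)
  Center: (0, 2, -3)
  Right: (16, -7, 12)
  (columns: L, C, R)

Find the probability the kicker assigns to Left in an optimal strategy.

Row minima: Left → 2, Center → -3, Right → -7; maximin = 2.
Column maxima: L → 16, C → 4, R → 12; minimax = 4.
2 ≠ 4, so there is no saddle point; optimal play is mixed.
Center is strictly dominated by Left, so the kicker never plays it.
L is strictly dominated by R (it gives the kicker strictly more in every row), so the keeper never plays it.
On the remaining 2×2 (Left, Right vs C, R):
Let the kicker play Left with probability p. Expected payoff against C: 4p + (-7)(1−p) = 11p − 7; against R: 2p + 12(1−p) = −10p + 12.
Setting these equal: 11p − 7 = −10p + 12 ⇒ 21p = 19 ⇒ p = 19/21, and the value is (11)·(19/21) − 7 = 62/21.
For the keeper: with q = P(C), equating Left's and Right's payoffs gives 2q + 2 = −19q + 12 ⇒ q = 10/21.

19/21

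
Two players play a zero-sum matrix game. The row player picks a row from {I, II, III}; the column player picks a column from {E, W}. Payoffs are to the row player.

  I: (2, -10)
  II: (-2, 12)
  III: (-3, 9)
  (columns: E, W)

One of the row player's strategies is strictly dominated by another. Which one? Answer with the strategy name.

II gives a strictly higher payoff than III against every column: -2 > -3, 12 > 9.
So III is strictly dominated and the row player never plays it.

III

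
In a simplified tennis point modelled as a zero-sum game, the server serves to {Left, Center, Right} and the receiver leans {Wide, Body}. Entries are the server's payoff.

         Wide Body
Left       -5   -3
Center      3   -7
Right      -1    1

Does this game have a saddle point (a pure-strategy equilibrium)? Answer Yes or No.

No

Row minima: Left → -5, Center → -7, Right → -1; maximin = -1.
Column maxima: Wide → 3, Body → 1; minimax = 1.
-1 ≠ 1, so no pure-strategy equilibrium exists.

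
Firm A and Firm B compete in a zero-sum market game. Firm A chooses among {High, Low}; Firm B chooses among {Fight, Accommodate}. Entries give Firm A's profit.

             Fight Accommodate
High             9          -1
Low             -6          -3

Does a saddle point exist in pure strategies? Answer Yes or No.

Row minima: High → -1, Low → -6; maximin = -1.
Column maxima: Fight → 9, Accommodate → -1; minimax = -1.
maximin = minimax = -1, so a saddle point exists.

Yes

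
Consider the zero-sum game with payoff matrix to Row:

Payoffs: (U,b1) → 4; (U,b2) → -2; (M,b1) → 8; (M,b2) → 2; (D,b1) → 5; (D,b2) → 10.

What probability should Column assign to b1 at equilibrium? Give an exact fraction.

8/11

Row minima: U → -2, M → 2, D → 5; maximin = 5.
Column maxima: b1 → 8, b2 → 10; minimax = 8.
5 ≠ 8, so there is no saddle point; optimal play is mixed.
U is strictly dominated by M, so Row never plays it.
On the remaining 2×2 (M, D vs b1, b2):
Let Row play M with probability p. Expected payoff against b1: 8p + 5(1−p) = 3p + 5; against b2: 2p + 10(1−p) = −8p + 10.
Setting these equal: 3p + 5 = −8p + 10 ⇒ 11p = 5 ⇒ p = 5/11, and the value is (3)·(5/11) + 5 = 70/11.
For Column: with q = P(b1), equating M's and D's payoffs gives 6q + 2 = −5q + 10 ⇒ q = 8/11.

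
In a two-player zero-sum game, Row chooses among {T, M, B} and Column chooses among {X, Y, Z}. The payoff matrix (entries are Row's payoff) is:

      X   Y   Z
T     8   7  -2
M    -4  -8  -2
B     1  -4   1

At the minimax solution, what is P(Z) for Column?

Row minima: T → -2, M → -8, B → -4; maximin = -2.
Column maxima: X → 8, Y → 7, Z → 1; minimax = 1.
-2 ≠ 1, so there is no saddle point; optimal play is mixed.
M is strictly dominated by B, so Row never plays it.
X is strictly dominated by Y (it gives Row strictly more in every row), so Column never plays it.
On the remaining 2×2 (T, B vs Y, Z):
Let Row play T with probability p. Expected payoff against Y: 7p + (-4)(1−p) = 11p − 4; against Z: (-2)p + 1(1−p) = −3p + 1.
Setting these equal: 11p − 4 = −3p + 1 ⇒ 14p = 5 ⇒ p = 5/14, and the value is (11)·(5/14) − 4 = -1/14.
For Column: with q = P(Y), equating T's and B's payoffs gives 9q − 2 = −5q + 1 ⇒ q = 3/14.

11/14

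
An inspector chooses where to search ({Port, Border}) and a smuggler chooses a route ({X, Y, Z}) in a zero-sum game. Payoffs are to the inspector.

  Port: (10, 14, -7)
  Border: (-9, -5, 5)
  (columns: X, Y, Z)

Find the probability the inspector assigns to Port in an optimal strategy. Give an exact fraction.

14/31

Row minima: Port → -7, Border → -9; maximin = -7.
Column maxima: X → 10, Y → 14, Z → 5; minimax = 5.
-7 ≠ 5, so there is no saddle point; optimal play is mixed.
Y is strictly dominated by X (it gives the inspector strictly more in every row), so the smuggler never plays it.
On the remaining 2×2 (Port, Border vs X, Z):
Let the inspector play Port with probability p. Expected payoff against X: 10p + (-9)(1−p) = 19p − 9; against Z: (-7)p + 5(1−p) = −12p + 5.
Setting these equal: 19p − 9 = −12p + 5 ⇒ 31p = 14 ⇒ p = 14/31, and the value is (19)·(14/31) − 9 = -13/31.
For the smuggler: with q = P(X), equating Port's and Border's payoffs gives 17q − 7 = −14q + 5 ⇒ q = 12/31.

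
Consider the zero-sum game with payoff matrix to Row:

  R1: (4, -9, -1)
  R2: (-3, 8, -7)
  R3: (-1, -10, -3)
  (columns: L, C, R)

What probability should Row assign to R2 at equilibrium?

Row minima: R1 → -9, R2 → -7, R3 → -10; maximin = -7.
Column maxima: L → 4, C → 8, R → -1; minimax = -1.
-7 ≠ -1, so there is no saddle point; optimal play is mixed.
R3 is strictly dominated by R1, so Row never plays it.
L is strictly dominated by R (it gives Row strictly more in every row), so Column never plays it.
On the remaining 2×2 (R1, R2 vs C, R):
Let Row play R1 with probability p. Expected payoff against C: (-9)p + 8(1−p) = −17p + 8; against R: (-1)p + (-7)(1−p) = 6p − 7.
Setting these equal: −17p + 8 = 6p − 7 ⇒ −23p = -15 ⇒ p = 15/23, and the value is (-17)·(15/23) + 8 = -71/23.
For Column: with q = P(C), equating R1's and R2's payoffs gives −8q − 1 = 15q − 7 ⇒ q = 6/23.

8/23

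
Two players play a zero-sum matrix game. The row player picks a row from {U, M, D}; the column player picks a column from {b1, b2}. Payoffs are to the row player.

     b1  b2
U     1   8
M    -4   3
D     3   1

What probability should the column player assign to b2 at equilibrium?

2/9

Row minima: U → 1, M → -4, D → 1; maximin = 1.
Column maxima: b1 → 3, b2 → 8; minimax = 3.
1 ≠ 3, so there is no saddle point; optimal play is mixed.
M is strictly dominated by U, so the row player never plays it.
On the remaining 2×2 (U, D vs b1, b2):
Let the row player play U with probability p. Expected payoff against b1: 1p + 3(1−p) = −2p + 3; against b2: 8p + 1(1−p) = 7p + 1.
Setting these equal: −2p + 3 = 7p + 1 ⇒ −9p = -2 ⇒ p = 2/9, and the value is (-2)·(2/9) + 3 = 23/9.
For the column player: with q = P(b1), equating U's and D's payoffs gives −7q + 8 = 2q + 1 ⇒ q = 7/9.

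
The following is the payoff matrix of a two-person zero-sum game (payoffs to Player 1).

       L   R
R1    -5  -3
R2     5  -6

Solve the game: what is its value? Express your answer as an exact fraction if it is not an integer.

Row minima: R1 → -5, R2 → -6; maximin = -5.
Column maxima: L → 5, R → -3; minimax = -3.
-5 ≠ -3, so there is no saddle point; optimal play is mixed.
Let Player 1 play R1 with probability p. Expected payoff against L: (-5)p + 5(1−p) = −10p + 5; against R: (-3)p + (-6)(1−p) = 3p − 6.
Setting these equal: −10p + 5 = 3p − 6 ⇒ −13p = -11 ⇒ p = 11/13, and the value is (-10)·(11/13) + 5 = -45/13.
For Player 2: with q = P(L), equating R1's and R2's payoffs gives −2q − 3 = 11q − 6 ⇒ q = 3/13.

-45/13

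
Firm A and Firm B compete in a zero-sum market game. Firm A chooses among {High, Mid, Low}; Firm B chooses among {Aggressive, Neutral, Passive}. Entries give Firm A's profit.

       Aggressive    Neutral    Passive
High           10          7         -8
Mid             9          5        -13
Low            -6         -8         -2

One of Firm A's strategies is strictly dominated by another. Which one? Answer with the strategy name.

Mid

High gives a strictly higher payoff than Mid against every column: 10 > 9, 7 > 5, -8 > -13.
So Mid is strictly dominated and Firm A never plays it.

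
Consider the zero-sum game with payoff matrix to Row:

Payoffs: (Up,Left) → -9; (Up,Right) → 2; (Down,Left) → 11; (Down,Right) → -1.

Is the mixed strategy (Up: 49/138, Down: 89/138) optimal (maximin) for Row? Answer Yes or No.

Against Left this mix gives (49/138)·(-9) + (89/138)·11 = 269/69.
Against Right this mix gives (49/138)·2 + (89/138)·(-1) = 3/46.
Column will play Right, holding Row to 3/46. Shifting weight toward the row that does better against Right would raise this floor (the equalizing mix achieves 13/23 against both Right and Left), so the proposed strategy is not optimal.

No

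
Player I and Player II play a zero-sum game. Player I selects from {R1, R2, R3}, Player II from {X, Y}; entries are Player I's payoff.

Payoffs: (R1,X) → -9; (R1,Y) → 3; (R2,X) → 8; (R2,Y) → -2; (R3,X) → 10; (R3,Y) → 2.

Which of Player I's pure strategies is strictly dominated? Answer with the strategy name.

R2

R3 gives a strictly higher payoff than R2 against every column: 10 > 8, 2 > -2.
So R2 is strictly dominated and Player I never plays it.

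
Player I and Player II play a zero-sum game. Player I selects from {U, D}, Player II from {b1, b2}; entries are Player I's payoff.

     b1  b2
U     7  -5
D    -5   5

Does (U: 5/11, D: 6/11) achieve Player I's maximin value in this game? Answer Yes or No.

Against b1 this mix gives (5/11)·7 + (6/11)·(-5) = 5/11.
Against b2 this mix gives (5/11)·(-5) + (6/11)·5 = 5/11.
All of Player II's active replies (b1, b2) yield 5/11, and no column does worse for Player I. The mix makes Player II indifferent and guarantees 5/11, so it is optimal.

Yes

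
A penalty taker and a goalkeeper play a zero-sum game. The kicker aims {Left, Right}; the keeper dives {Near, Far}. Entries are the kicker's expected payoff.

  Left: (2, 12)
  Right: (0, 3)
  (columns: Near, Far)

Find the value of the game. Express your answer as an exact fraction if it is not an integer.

Row minima: Left → 2, Right → 0; maximin = 2.
Column maxima: Near → 2, Far → 12; minimax = 2.
Since maximin = minimax = 2, there is a saddle point and the value is 2.

2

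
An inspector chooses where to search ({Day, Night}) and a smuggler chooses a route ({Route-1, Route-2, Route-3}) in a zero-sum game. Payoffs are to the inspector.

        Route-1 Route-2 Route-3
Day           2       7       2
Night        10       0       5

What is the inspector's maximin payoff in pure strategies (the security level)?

Row minima: Day → 2, Night → 0.
The best of these is 2.

2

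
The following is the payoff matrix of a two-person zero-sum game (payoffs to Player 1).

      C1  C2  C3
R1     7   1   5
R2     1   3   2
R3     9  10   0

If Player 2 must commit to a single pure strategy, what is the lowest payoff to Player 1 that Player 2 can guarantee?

Column maxima: C1 → 9, C2 → 10, C3 → 5.
The smallest of these is 5.

5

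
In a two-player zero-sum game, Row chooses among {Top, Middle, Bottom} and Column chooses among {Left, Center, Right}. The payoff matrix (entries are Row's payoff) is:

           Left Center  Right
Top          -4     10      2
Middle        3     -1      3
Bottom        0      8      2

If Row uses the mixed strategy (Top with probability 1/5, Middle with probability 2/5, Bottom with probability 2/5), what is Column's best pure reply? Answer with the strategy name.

If Column plays Left, Row's expected payoff is (1/5)·(-4) + (2/5)·3 + (2/5)·0 = 2/5.
If Column plays Center, Row's expected payoff is (1/5)·10 + (2/5)·(-1) + (2/5)·8 = 24/5.
If Column plays Right, Row's expected payoff is (1/5)·2 + (2/5)·3 + (2/5)·2 = 12/5.
Column minimizes Row's payoff; the smallest is 2/5, so the best response is Left.

Left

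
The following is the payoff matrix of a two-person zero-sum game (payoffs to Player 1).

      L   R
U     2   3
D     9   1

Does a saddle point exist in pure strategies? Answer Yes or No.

No

Row minima: U → 2, D → 1; maximin = 2.
Column maxima: L → 9, R → 3; minimax = 3.
2 ≠ 3, so no pure-strategy equilibrium exists.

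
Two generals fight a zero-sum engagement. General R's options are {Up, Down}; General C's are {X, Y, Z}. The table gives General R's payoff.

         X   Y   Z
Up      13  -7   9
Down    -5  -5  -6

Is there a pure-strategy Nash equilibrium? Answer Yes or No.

No

Row minima: Up → -7, Down → -6; maximin = -6.
Column maxima: X → 13, Y → -5, Z → 9; minimax = -5.
-6 ≠ -5, so no pure-strategy equilibrium exists.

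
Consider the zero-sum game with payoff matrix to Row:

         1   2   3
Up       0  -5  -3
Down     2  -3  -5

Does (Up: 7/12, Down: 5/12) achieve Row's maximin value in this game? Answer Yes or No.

Against 1 this mix gives (7/12)·0 + (5/12)·2 = 5/6.
Against 2 this mix gives (7/12)·(-5) + (5/12)·(-3) = -25/6.
Against 3 this mix gives (7/12)·(-3) + (5/12)·(-5) = -23/6.
Column will play 2, holding Row to -25/6. Shifting weight toward the row that does better against 2 would raise this floor (the equalizing mix achieves -4 against both 2 and 3), so the proposed strategy is not optimal.

No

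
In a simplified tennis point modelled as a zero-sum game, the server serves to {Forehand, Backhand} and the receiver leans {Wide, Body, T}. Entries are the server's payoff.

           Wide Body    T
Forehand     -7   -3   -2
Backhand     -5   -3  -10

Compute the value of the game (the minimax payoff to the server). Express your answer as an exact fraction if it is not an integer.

Row minima: Forehand → -7, Backhand → -10; maximin = -7.
Column maxima: Wide → -5, Body → -3, T → -2; minimax = -5.
-7 ≠ -5, so there is no saddle point; optimal play is mixed.
Body is strictly dominated by Wide (it gives the server strictly more in every row), so the receiver never plays it.
On the remaining 2×2 (Forehand, Backhand vs Wide, T):
Let the server play Forehand with probability p. Expected payoff against Wide: (-7)p + (-5)(1−p) = −2p − 5; against T: (-2)p + (-10)(1−p) = 8p − 10.
Setting these equal: −2p − 5 = 8p − 10 ⇒ −10p = -5 ⇒ p = 1/2, and the value is (-2)·(1/2) − 5 = -6.
For the receiver: with q = P(Wide), equating Forehand's and Backhand's payoffs gives −5q − 2 = 5q − 10 ⇒ q = 4/5.

-6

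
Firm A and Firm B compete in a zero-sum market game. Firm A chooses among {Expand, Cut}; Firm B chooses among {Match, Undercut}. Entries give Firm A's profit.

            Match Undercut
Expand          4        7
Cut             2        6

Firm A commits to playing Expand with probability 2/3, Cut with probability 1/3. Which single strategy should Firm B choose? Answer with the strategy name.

If Firm B plays Match, Firm A's expected payoff is (2/3)·4 + (1/3)·2 = 10/3.
If Firm B plays Undercut, Firm A's expected payoff is (2/3)·7 + (1/3)·6 = 20/3.
Firm B minimizes Firm A's payoff; the smallest is 10/3, so the best response is Match.

Match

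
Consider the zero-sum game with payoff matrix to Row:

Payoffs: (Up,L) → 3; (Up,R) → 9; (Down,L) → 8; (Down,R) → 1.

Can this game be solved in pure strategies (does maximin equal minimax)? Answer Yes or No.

Row minima: Up → 3, Down → 1; maximin = 3.
Column maxima: L → 8, R → 9; minimax = 8.
3 ≠ 8, so no pure-strategy equilibrium exists.

No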